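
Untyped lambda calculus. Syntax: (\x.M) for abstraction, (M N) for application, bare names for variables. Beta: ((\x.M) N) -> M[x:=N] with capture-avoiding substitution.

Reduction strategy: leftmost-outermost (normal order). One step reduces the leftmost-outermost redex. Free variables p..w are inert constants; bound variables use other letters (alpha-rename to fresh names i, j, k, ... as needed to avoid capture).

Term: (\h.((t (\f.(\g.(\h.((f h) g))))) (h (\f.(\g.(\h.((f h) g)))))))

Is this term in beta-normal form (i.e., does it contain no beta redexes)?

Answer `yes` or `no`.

Term: (\h.((t (\f.(\g.(\h.((f h) g))))) (h (\f.(\g.(\h.((f h) g)))))))
No beta redexes found.

Answer: yes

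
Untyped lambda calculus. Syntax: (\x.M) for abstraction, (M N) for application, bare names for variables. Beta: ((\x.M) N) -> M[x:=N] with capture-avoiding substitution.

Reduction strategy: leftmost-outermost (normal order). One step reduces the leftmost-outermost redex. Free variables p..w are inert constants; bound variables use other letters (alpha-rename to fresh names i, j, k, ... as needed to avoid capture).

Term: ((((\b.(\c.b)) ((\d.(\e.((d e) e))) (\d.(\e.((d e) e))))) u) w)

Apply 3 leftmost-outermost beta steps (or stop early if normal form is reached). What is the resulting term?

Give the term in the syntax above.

Answer: ((\e.(((\d.(\e.((d e) e))) e) e)) w)

Derivation:
Step 0: ((((\b.(\c.b)) ((\d.(\e.((d e) e))) (\d.(\e.((d e) e))))) u) w)
Step 1: (((\c.((\d.(\e.((d e) e))) (\d.(\e.((d e) e))))) u) w)
Step 2: (((\d.(\e.((d e) e))) (\d.(\e.((d e) e)))) w)
Step 3: ((\e.(((\d.(\e.((d e) e))) e) e)) w)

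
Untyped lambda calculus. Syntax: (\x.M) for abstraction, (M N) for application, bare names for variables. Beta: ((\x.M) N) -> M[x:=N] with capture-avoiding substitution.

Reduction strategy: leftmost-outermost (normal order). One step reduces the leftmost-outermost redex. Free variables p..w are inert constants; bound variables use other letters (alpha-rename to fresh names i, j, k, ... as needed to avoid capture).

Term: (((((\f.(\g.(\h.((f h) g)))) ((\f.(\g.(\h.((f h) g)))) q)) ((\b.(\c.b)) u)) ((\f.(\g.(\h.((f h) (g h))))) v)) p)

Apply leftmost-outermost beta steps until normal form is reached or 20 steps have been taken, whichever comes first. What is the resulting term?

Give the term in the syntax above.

Answer: (((q (\c.u)) (\g.(\h.((v h) (g h))))) p)

Derivation:
Step 0: (((((\f.(\g.(\h.((f h) g)))) ((\f.(\g.(\h.((f h) g)))) q)) ((\b.(\c.b)) u)) ((\f.(\g.(\h.((f h) (g h))))) v)) p)
Step 1: ((((\g.(\h.((((\f.(\g.(\h.((f h) g)))) q) h) g))) ((\b.(\c.b)) u)) ((\f.(\g.(\h.((f h) (g h))))) v)) p)
Step 2: (((\h.((((\f.(\g.(\h.((f h) g)))) q) h) ((\b.(\c.b)) u))) ((\f.(\g.(\h.((f h) (g h))))) v)) p)
Step 3: (((((\f.(\g.(\h.((f h) g)))) q) ((\f.(\g.(\h.((f h) (g h))))) v)) ((\b.(\c.b)) u)) p)
Step 4: ((((\g.(\h.((q h) g))) ((\f.(\g.(\h.((f h) (g h))))) v)) ((\b.(\c.b)) u)) p)
Step 5: (((\h.((q h) ((\f.(\g.(\h.((f h) (g h))))) v))) ((\b.(\c.b)) u)) p)
Step 6: (((q ((\b.(\c.b)) u)) ((\f.(\g.(\h.((f h) (g h))))) v)) p)
Step 7: (((q (\c.u)) ((\f.(\g.(\h.((f h) (g h))))) v)) p)
Step 8: (((q (\c.u)) (\g.(\h.((v h) (g h))))) p)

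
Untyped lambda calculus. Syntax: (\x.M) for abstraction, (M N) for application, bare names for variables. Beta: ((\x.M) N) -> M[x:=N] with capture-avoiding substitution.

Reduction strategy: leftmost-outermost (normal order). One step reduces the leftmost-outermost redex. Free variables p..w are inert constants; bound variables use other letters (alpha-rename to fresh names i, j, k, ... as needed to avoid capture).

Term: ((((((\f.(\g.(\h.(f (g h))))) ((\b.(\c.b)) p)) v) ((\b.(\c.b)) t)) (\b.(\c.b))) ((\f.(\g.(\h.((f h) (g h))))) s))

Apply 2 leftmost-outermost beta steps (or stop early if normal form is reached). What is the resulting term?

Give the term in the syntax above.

Answer: ((((\h.(((\b.(\c.b)) p) (v h))) ((\b.(\c.b)) t)) (\b.(\c.b))) ((\f.(\g.(\h.((f h) (g h))))) s))

Derivation:
Step 0: ((((((\f.(\g.(\h.(f (g h))))) ((\b.(\c.b)) p)) v) ((\b.(\c.b)) t)) (\b.(\c.b))) ((\f.(\g.(\h.((f h) (g h))))) s))
Step 1: (((((\g.(\h.(((\b.(\c.b)) p) (g h)))) v) ((\b.(\c.b)) t)) (\b.(\c.b))) ((\f.(\g.(\h.((f h) (g h))))) s))
Step 2: ((((\h.(((\b.(\c.b)) p) (v h))) ((\b.(\c.b)) t)) (\b.(\c.b))) ((\f.(\g.(\h.((f h) (g h))))) s))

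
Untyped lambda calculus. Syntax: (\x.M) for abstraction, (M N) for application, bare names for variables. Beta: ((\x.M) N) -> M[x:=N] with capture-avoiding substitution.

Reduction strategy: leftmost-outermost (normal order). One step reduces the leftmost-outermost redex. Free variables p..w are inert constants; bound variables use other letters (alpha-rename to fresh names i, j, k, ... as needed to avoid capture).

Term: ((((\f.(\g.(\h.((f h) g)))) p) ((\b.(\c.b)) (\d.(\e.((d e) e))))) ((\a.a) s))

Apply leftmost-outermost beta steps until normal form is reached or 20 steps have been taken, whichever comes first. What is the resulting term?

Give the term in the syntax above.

Answer: ((p s) (\c.(\d.(\e.((d e) e)))))

Derivation:
Step 0: ((((\f.(\g.(\h.((f h) g)))) p) ((\b.(\c.b)) (\d.(\e.((d e) e))))) ((\a.a) s))
Step 1: (((\g.(\h.((p h) g))) ((\b.(\c.b)) (\d.(\e.((d e) e))))) ((\a.a) s))
Step 2: ((\h.((p h) ((\b.(\c.b)) (\d.(\e.((d e) e)))))) ((\a.a) s))
Step 3: ((p ((\a.a) s)) ((\b.(\c.b)) (\d.(\e.((d e) e)))))
Step 4: ((p s) ((\b.(\c.b)) (\d.(\e.((d e) e)))))
Step 5: ((p s) (\c.(\d.(\e.((d e) e)))))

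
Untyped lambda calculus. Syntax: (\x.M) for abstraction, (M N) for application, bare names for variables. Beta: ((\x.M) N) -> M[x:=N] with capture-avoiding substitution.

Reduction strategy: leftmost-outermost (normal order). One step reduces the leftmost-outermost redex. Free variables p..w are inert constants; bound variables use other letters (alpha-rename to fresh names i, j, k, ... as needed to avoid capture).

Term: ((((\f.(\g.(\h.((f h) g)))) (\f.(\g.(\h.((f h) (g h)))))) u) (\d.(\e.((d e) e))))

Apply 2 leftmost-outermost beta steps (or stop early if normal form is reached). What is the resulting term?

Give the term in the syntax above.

Answer: ((\h.(((\f.(\g.(\h.((f h) (g h))))) h) u)) (\d.(\e.((d e) e))))

Derivation:
Step 0: ((((\f.(\g.(\h.((f h) g)))) (\f.(\g.(\h.((f h) (g h)))))) u) (\d.(\e.((d e) e))))
Step 1: (((\g.(\h.(((\f.(\g.(\h.((f h) (g h))))) h) g))) u) (\d.(\e.((d e) e))))
Step 2: ((\h.(((\f.(\g.(\h.((f h) (g h))))) h) u)) (\d.(\e.((d e) e))))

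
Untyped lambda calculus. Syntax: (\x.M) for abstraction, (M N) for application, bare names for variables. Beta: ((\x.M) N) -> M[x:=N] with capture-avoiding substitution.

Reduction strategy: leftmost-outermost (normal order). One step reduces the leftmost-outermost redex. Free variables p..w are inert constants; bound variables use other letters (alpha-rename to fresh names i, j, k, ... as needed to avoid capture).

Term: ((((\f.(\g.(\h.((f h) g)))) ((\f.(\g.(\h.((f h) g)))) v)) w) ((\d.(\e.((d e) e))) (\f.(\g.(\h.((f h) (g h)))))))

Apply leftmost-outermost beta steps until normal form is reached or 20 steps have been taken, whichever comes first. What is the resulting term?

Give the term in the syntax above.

Step 0: ((((\f.(\g.(\h.((f h) g)))) ((\f.(\g.(\h.((f h) g)))) v)) w) ((\d.(\e.((d e) e))) (\f.(\g.(\h.((f h) (g h)))))))
Step 1: (((\g.(\h.((((\f.(\g.(\h.((f h) g)))) v) h) g))) w) ((\d.(\e.((d e) e))) (\f.(\g.(\h.((f h) (g h)))))))
Step 2: ((\h.((((\f.(\g.(\h.((f h) g)))) v) h) w)) ((\d.(\e.((d e) e))) (\f.(\g.(\h.((f h) (g h)))))))
Step 3: ((((\f.(\g.(\h.((f h) g)))) v) ((\d.(\e.((d e) e))) (\f.(\g.(\h.((f h) (g h))))))) w)
Step 4: (((\g.(\h.((v h) g))) ((\d.(\e.((d e) e))) (\f.(\g.(\h.((f h) (g h))))))) w)
Step 5: ((\h.((v h) ((\d.(\e.((d e) e))) (\f.(\g.(\h.((f h) (g h)))))))) w)
Step 6: ((v w) ((\d.(\e.((d e) e))) (\f.(\g.(\h.((f h) (g h)))))))
Step 7: ((v w) (\e.(((\f.(\g.(\h.((f h) (g h))))) e) e)))
Step 8: ((v w) (\e.((\g.(\h.((e h) (g h)))) e)))
Step 9: ((v w) (\e.(\h.((e h) (e h)))))

Answer: ((v w) (\e.(\h.((e h) (e h)))))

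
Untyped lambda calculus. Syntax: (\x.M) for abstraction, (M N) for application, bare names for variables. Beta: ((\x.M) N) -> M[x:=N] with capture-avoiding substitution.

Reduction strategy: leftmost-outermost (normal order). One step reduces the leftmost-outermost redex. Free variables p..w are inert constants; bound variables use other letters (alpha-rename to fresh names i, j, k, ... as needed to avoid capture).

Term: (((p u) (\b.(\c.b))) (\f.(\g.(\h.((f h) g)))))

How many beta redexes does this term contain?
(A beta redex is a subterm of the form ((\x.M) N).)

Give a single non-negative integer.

Term: (((p u) (\b.(\c.b))) (\f.(\g.(\h.((f h) g)))))
  (no redexes)
Total redexes: 0

Answer: 0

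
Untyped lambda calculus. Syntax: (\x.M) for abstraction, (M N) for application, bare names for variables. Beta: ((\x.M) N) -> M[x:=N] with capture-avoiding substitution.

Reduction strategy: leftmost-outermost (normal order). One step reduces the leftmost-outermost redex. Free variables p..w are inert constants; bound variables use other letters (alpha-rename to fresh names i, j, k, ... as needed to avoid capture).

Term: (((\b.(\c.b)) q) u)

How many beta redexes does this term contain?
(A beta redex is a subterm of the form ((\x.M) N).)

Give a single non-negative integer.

Answer: 1

Derivation:
Term: (((\b.(\c.b)) q) u)
  Redex: ((\b.(\c.b)) q)
Total redexes: 1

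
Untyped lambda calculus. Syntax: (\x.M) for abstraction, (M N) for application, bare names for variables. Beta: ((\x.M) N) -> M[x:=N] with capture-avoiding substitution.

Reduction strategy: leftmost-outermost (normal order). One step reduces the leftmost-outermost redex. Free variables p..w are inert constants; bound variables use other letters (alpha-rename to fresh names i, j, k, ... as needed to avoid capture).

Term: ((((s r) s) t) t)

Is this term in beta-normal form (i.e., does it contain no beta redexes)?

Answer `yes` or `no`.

Answer: yes

Derivation:
Term: ((((s r) s) t) t)
No beta redexes found.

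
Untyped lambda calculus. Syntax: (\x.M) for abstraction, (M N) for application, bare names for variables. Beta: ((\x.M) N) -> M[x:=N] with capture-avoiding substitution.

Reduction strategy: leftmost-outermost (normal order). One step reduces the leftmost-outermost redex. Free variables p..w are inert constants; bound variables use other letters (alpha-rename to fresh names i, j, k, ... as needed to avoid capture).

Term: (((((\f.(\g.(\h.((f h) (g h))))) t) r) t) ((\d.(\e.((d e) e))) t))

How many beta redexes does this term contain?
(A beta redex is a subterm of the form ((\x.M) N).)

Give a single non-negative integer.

Term: (((((\f.(\g.(\h.((f h) (g h))))) t) r) t) ((\d.(\e.((d e) e))) t))
  Redex: ((\f.(\g.(\h.((f h) (g h))))) t)
  Redex: ((\d.(\e.((d e) e))) t)
Total redexes: 2

Answer: 2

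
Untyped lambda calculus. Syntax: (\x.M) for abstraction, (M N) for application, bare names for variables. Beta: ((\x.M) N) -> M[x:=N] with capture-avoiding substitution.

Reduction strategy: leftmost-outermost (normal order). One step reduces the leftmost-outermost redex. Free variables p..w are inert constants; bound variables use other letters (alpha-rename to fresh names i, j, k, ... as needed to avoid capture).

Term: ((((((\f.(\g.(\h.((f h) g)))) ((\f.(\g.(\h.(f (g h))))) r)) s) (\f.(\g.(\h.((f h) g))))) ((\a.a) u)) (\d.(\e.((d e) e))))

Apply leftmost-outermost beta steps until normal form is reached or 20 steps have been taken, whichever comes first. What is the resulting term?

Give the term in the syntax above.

Step 0: ((((((\f.(\g.(\h.((f h) g)))) ((\f.(\g.(\h.(f (g h))))) r)) s) (\f.(\g.(\h.((f h) g))))) ((\a.a) u)) (\d.(\e.((d e) e))))
Step 1: (((((\g.(\h.((((\f.(\g.(\h.(f (g h))))) r) h) g))) s) (\f.(\g.(\h.((f h) g))))) ((\a.a) u)) (\d.(\e.((d e) e))))
Step 2: ((((\h.((((\f.(\g.(\h.(f (g h))))) r) h) s)) (\f.(\g.(\h.((f h) g))))) ((\a.a) u)) (\d.(\e.((d e) e))))
Step 3: ((((((\f.(\g.(\h.(f (g h))))) r) (\f.(\g.(\h.((f h) g))))) s) ((\a.a) u)) (\d.(\e.((d e) e))))
Step 4: (((((\g.(\h.(r (g h)))) (\f.(\g.(\h.((f h) g))))) s) ((\a.a) u)) (\d.(\e.((d e) e))))
Step 5: ((((\h.(r ((\f.(\g.(\h.((f h) g)))) h))) s) ((\a.a) u)) (\d.(\e.((d e) e))))
Step 6: (((r ((\f.(\g.(\h.((f h) g)))) s)) ((\a.a) u)) (\d.(\e.((d e) e))))
Step 7: (((r (\g.(\h.((s h) g)))) ((\a.a) u)) (\d.(\e.((d e) e))))
Step 8: (((r (\g.(\h.((s h) g)))) u) (\d.(\e.((d e) e))))

Answer: (((r (\g.(\h.((s h) g)))) u) (\d.(\e.((d e) e))))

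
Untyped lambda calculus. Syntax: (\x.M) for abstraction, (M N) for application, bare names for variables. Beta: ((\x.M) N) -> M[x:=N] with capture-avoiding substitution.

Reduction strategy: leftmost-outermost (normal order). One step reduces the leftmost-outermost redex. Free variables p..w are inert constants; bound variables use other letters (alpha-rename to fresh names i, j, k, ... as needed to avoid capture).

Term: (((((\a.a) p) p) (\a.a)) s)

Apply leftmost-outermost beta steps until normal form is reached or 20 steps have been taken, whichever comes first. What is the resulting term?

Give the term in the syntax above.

Step 0: (((((\a.a) p) p) (\a.a)) s)
Step 1: (((p p) (\a.a)) s)

Answer: (((p p) (\a.a)) s)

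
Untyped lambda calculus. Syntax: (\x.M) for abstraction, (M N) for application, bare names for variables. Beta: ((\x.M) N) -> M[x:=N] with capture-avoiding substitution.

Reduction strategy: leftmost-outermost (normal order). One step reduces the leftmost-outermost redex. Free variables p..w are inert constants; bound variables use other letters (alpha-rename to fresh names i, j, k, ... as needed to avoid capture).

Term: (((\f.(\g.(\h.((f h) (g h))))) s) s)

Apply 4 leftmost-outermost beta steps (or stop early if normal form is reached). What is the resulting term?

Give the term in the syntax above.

Answer: (\h.((s h) (s h)))

Derivation:
Step 0: (((\f.(\g.(\h.((f h) (g h))))) s) s)
Step 1: ((\g.(\h.((s h) (g h)))) s)
Step 2: (\h.((s h) (s h)))
Step 3: (normal form reached)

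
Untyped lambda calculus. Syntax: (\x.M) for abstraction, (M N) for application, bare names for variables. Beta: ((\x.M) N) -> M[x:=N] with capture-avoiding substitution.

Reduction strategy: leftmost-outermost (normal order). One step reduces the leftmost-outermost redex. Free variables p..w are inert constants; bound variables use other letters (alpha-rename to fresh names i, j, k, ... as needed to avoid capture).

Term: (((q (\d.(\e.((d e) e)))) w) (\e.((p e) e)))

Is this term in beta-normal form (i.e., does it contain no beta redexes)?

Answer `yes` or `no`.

Term: (((q (\d.(\e.((d e) e)))) w) (\e.((p e) e)))
No beta redexes found.

Answer: yes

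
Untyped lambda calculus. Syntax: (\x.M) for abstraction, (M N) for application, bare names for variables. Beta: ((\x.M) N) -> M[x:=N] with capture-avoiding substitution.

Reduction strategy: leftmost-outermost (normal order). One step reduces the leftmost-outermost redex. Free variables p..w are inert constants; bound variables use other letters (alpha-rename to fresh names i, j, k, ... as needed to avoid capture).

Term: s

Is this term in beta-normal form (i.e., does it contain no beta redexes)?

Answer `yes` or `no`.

Term: s
No beta redexes found.

Answer: yes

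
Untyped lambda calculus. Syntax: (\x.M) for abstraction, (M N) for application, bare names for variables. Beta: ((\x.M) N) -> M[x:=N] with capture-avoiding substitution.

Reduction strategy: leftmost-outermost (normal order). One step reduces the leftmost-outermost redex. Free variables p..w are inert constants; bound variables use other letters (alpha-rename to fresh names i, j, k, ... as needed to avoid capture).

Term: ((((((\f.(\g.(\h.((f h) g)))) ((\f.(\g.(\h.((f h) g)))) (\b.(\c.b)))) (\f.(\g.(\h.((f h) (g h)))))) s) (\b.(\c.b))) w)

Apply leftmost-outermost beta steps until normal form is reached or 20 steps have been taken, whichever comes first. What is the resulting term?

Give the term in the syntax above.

Answer: (\h.h)

Derivation:
Step 0: ((((((\f.(\g.(\h.((f h) g)))) ((\f.(\g.(\h.((f h) g)))) (\b.(\c.b)))) (\f.(\g.(\h.((f h) (g h)))))) s) (\b.(\c.b))) w)
Step 1: (((((\g.(\h.((((\f.(\g.(\h.((f h) g)))) (\b.(\c.b))) h) g))) (\f.(\g.(\h.((f h) (g h)))))) s) (\b.(\c.b))) w)
Step 2: ((((\h.((((\f.(\g.(\h.((f h) g)))) (\b.(\c.b))) h) (\f.(\g.(\h.((f h) (g h))))))) s) (\b.(\c.b))) w)
Step 3: ((((((\f.(\g.(\h.((f h) g)))) (\b.(\c.b))) s) (\f.(\g.(\h.((f h) (g h)))))) (\b.(\c.b))) w)
Step 4: (((((\g.(\h.(((\b.(\c.b)) h) g))) s) (\f.(\g.(\h.((f h) (g h)))))) (\b.(\c.b))) w)
Step 5: ((((\h.(((\b.(\c.b)) h) s)) (\f.(\g.(\h.((f h) (g h)))))) (\b.(\c.b))) w)
Step 6: (((((\b.(\c.b)) (\f.(\g.(\h.((f h) (g h)))))) s) (\b.(\c.b))) w)
Step 7: ((((\c.(\f.(\g.(\h.((f h) (g h)))))) s) (\b.(\c.b))) w)
Step 8: (((\f.(\g.(\h.((f h) (g h))))) (\b.(\c.b))) w)
Step 9: ((\g.(\h.(((\b.(\c.b)) h) (g h)))) w)
Step 10: (\h.(((\b.(\c.b)) h) (w h)))
Step 11: (\h.((\c.h) (w h)))
Step 12: (\h.h)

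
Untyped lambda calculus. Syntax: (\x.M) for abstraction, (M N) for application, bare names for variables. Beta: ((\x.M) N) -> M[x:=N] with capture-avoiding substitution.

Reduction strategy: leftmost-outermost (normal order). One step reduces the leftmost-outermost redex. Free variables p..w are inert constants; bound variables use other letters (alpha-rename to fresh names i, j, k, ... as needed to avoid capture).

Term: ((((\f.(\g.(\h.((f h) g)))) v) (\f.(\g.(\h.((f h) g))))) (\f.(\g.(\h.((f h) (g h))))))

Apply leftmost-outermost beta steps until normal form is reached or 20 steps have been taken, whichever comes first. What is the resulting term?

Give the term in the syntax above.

Answer: ((v (\f.(\g.(\h.((f h) (g h)))))) (\f.(\g.(\h.((f h) g)))))

Derivation:
Step 0: ((((\f.(\g.(\h.((f h) g)))) v) (\f.(\g.(\h.((f h) g))))) (\f.(\g.(\h.((f h) (g h))))))
Step 1: (((\g.(\h.((v h) g))) (\f.(\g.(\h.((f h) g))))) (\f.(\g.(\h.((f h) (g h))))))
Step 2: ((\h.((v h) (\f.(\g.(\h.((f h) g)))))) (\f.(\g.(\h.((f h) (g h))))))
Step 3: ((v (\f.(\g.(\h.((f h) (g h)))))) (\f.(\g.(\h.((f h) g)))))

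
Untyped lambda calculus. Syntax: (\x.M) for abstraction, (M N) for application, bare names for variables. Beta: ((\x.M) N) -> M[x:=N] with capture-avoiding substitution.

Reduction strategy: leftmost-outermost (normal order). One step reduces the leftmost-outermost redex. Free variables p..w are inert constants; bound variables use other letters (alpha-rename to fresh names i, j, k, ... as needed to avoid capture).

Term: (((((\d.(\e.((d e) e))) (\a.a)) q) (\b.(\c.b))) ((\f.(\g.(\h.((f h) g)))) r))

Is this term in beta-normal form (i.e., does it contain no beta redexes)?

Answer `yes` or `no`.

Answer: no

Derivation:
Term: (((((\d.(\e.((d e) e))) (\a.a)) q) (\b.(\c.b))) ((\f.(\g.(\h.((f h) g)))) r))
Found 2 beta redex(es).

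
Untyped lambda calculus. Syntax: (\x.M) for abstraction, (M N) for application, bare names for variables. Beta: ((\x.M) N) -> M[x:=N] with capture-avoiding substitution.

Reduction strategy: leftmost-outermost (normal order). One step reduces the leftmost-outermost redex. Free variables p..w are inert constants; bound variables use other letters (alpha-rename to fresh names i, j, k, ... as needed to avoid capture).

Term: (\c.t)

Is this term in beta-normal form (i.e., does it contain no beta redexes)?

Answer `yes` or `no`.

Answer: yes

Derivation:
Term: (\c.t)
No beta redexes found.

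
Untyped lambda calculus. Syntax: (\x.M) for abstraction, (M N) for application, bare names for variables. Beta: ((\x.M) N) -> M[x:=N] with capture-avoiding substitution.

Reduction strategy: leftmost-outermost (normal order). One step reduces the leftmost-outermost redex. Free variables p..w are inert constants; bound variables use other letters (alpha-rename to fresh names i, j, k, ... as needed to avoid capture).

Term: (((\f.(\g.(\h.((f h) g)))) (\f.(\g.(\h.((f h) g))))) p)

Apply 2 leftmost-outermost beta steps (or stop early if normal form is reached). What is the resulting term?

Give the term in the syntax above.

Step 0: (((\f.(\g.(\h.((f h) g)))) (\f.(\g.(\h.((f h) g))))) p)
Step 1: ((\g.(\h.(((\f.(\g.(\h.((f h) g)))) h) g))) p)
Step 2: (\h.(((\f.(\g.(\h.((f h) g)))) h) p))

Answer: (\h.(((\f.(\g.(\h.((f h) g)))) h) p))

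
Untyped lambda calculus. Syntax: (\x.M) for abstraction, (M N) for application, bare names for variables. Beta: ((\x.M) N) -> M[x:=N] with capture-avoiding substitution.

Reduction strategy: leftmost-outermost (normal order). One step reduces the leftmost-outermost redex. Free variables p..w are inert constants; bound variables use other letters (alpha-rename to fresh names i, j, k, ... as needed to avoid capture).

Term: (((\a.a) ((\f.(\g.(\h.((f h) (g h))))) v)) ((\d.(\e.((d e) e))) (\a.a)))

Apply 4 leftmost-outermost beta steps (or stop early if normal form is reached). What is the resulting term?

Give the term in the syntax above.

Step 0: (((\a.a) ((\f.(\g.(\h.((f h) (g h))))) v)) ((\d.(\e.((d e) e))) (\a.a)))
Step 1: (((\f.(\g.(\h.((f h) (g h))))) v) ((\d.(\e.((d e) e))) (\a.a)))
Step 2: ((\g.(\h.((v h) (g h)))) ((\d.(\e.((d e) e))) (\a.a)))
Step 3: (\h.((v h) (((\d.(\e.((d e) e))) (\a.a)) h)))
Step 4: (\h.((v h) ((\e.(((\a.a) e) e)) h)))

Answer: (\h.((v h) ((\e.(((\a.a) e) e)) h)))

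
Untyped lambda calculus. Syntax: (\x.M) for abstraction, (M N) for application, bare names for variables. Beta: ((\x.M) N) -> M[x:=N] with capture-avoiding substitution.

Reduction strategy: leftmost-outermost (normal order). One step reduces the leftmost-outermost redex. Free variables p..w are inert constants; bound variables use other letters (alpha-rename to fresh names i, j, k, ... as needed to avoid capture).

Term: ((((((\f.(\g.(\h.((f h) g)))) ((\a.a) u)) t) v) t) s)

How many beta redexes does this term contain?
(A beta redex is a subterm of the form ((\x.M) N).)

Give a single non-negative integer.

Answer: 2

Derivation:
Term: ((((((\f.(\g.(\h.((f h) g)))) ((\a.a) u)) t) v) t) s)
  Redex: ((\f.(\g.(\h.((f h) g)))) ((\a.a) u))
  Redex: ((\a.a) u)
Total redexes: 2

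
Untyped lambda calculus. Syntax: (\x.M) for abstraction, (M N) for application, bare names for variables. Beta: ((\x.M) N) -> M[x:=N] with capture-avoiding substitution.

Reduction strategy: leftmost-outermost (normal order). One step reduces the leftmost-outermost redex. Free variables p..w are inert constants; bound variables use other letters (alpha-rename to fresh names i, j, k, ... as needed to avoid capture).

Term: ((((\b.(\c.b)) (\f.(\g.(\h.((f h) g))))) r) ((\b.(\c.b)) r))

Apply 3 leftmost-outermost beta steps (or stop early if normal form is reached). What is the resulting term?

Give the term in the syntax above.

Answer: (\g.(\h.((((\b.(\c.b)) r) h) g)))

Derivation:
Step 0: ((((\b.(\c.b)) (\f.(\g.(\h.((f h) g))))) r) ((\b.(\c.b)) r))
Step 1: (((\c.(\f.(\g.(\h.((f h) g))))) r) ((\b.(\c.b)) r))
Step 2: ((\f.(\g.(\h.((f h) g)))) ((\b.(\c.b)) r))
Step 3: (\g.(\h.((((\b.(\c.b)) r) h) g)))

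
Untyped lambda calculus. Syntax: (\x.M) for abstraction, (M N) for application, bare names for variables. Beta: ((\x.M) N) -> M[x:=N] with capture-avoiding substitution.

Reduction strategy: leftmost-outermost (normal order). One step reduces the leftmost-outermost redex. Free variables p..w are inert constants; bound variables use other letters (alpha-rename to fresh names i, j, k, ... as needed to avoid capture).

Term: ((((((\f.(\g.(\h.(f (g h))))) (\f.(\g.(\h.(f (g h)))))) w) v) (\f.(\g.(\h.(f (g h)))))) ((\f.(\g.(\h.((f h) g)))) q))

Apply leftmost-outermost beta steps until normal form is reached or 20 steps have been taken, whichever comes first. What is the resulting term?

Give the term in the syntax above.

Answer: ((w v) (\g.(\h.(\i.((q i) (g h))))))

Derivation:
Step 0: ((((((\f.(\g.(\h.(f (g h))))) (\f.(\g.(\h.(f (g h)))))) w) v) (\f.(\g.(\h.(f (g h)))))) ((\f.(\g.(\h.((f h) g)))) q))
Step 1: (((((\g.(\h.((\f.(\g.(\h.(f (g h))))) (g h)))) w) v) (\f.(\g.(\h.(f (g h)))))) ((\f.(\g.(\h.((f h) g)))) q))
Step 2: ((((\h.((\f.(\g.(\h.(f (g h))))) (w h))) v) (\f.(\g.(\h.(f (g h)))))) ((\f.(\g.(\h.((f h) g)))) q))
Step 3: ((((\f.(\g.(\h.(f (g h))))) (w v)) (\f.(\g.(\h.(f (g h)))))) ((\f.(\g.(\h.((f h) g)))) q))
Step 4: (((\g.(\h.((w v) (g h)))) (\f.(\g.(\h.(f (g h)))))) ((\f.(\g.(\h.((f h) g)))) q))
Step 5: ((\h.((w v) ((\f.(\g.(\h.(f (g h))))) h))) ((\f.(\g.(\h.((f h) g)))) q))
Step 6: ((w v) ((\f.(\g.(\h.(f (g h))))) ((\f.(\g.(\h.((f h) g)))) q)))
Step 7: ((w v) (\g.(\h.(((\f.(\g.(\h.((f h) g)))) q) (g h)))))
Step 8: ((w v) (\g.(\h.((\g.(\h.((q h) g))) (g h)))))
Step 9: ((w v) (\g.(\h.(\i.((q i) (g h))))))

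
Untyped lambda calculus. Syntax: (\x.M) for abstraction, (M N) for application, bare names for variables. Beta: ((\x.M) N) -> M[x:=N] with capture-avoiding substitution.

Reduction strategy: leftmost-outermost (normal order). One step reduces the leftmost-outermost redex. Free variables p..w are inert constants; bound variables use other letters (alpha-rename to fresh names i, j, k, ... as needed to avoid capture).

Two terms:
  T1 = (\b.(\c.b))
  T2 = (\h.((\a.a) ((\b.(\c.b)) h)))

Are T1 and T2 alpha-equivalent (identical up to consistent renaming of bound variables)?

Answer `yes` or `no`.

Answer: no

Derivation:
Term 1: (\b.(\c.b))
Term 2: (\h.((\a.a) ((\b.(\c.b)) h)))
Alpha-equivalence: compare structure up to binder renaming.
Result: False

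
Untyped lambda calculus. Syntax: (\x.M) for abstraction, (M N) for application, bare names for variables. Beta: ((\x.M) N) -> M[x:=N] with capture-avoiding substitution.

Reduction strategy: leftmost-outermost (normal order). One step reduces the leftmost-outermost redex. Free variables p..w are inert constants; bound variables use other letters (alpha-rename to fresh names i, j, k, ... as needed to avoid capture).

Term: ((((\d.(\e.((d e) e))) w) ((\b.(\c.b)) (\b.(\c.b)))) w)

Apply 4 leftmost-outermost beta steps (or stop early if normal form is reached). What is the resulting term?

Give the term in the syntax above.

Step 0: ((((\d.(\e.((d e) e))) w) ((\b.(\c.b)) (\b.(\c.b)))) w)
Step 1: (((\e.((w e) e)) ((\b.(\c.b)) (\b.(\c.b)))) w)
Step 2: (((w ((\b.(\c.b)) (\b.(\c.b)))) ((\b.(\c.b)) (\b.(\c.b)))) w)
Step 3: (((w (\c.(\b.(\c.b)))) ((\b.(\c.b)) (\b.(\c.b)))) w)
Step 4: (((w (\c.(\b.(\c.b)))) (\c.(\b.(\c.b)))) w)

Answer: (((w (\c.(\b.(\c.b)))) (\c.(\b.(\c.b)))) w)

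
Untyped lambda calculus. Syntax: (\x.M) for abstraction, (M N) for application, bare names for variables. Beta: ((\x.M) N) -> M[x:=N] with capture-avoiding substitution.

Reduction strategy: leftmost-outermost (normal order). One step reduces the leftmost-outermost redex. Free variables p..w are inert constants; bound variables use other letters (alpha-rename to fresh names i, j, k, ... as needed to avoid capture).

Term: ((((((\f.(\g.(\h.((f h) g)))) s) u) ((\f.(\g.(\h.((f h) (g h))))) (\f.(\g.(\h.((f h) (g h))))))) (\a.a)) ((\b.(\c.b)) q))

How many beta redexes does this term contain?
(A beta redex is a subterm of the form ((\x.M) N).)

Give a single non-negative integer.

Term: ((((((\f.(\g.(\h.((f h) g)))) s) u) ((\f.(\g.(\h.((f h) (g h))))) (\f.(\g.(\h.((f h) (g h))))))) (\a.a)) ((\b.(\c.b)) q))
  Redex: ((\f.(\g.(\h.((f h) g)))) s)
  Redex: ((\f.(\g.(\h.((f h) (g h))))) (\f.(\g.(\h.((f h) (g h))))))
  Redex: ((\b.(\c.b)) q)
Total redexes: 3

Answer: 3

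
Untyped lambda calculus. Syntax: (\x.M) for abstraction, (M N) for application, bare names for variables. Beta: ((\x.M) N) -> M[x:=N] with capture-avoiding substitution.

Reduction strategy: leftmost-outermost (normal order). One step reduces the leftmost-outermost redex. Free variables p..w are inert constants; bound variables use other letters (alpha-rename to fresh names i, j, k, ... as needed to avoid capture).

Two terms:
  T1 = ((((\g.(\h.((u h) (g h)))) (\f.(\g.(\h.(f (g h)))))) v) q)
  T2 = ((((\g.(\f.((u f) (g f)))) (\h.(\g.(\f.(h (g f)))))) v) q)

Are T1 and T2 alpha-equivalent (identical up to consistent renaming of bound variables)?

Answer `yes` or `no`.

Term 1: ((((\g.(\h.((u h) (g h)))) (\f.(\g.(\h.(f (g h)))))) v) q)
Term 2: ((((\g.(\f.((u f) (g f)))) (\h.(\g.(\f.(h (g f)))))) v) q)
Alpha-equivalence: compare structure up to binder renaming.
Result: True

Answer: yes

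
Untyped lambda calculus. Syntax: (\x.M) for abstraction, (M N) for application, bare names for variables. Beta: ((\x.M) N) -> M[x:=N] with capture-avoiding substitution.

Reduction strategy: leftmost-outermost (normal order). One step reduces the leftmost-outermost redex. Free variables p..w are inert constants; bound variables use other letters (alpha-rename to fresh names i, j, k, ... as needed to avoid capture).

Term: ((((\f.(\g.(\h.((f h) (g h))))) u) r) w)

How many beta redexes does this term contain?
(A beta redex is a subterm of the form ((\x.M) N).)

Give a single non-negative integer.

Answer: 1

Derivation:
Term: ((((\f.(\g.(\h.((f h) (g h))))) u) r) w)
  Redex: ((\f.(\g.(\h.((f h) (g h))))) u)
Total redexes: 1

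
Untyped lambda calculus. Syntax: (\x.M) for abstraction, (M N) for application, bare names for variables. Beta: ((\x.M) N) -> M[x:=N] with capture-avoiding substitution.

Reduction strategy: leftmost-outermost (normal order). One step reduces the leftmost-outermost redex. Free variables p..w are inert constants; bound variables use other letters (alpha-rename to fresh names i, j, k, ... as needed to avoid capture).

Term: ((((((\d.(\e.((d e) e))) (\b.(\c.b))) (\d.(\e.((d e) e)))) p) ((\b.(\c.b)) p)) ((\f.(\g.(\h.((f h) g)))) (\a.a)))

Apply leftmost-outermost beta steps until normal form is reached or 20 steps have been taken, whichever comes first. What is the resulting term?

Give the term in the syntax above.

Answer: (((p (\c.p)) (\c.p)) (\g.(\h.(h g))))

Derivation:
Step 0: ((((((\d.(\e.((d e) e))) (\b.(\c.b))) (\d.(\e.((d e) e)))) p) ((\b.(\c.b)) p)) ((\f.(\g.(\h.((f h) g)))) (\a.a)))
Step 1: (((((\e.(((\b.(\c.b)) e) e)) (\d.(\e.((d e) e)))) p) ((\b.(\c.b)) p)) ((\f.(\g.(\h.((f h) g)))) (\a.a)))
Step 2: ((((((\b.(\c.b)) (\d.(\e.((d e) e)))) (\d.(\e.((d e) e)))) p) ((\b.(\c.b)) p)) ((\f.(\g.(\h.((f h) g)))) (\a.a)))
Step 3: (((((\c.(\d.(\e.((d e) e)))) (\d.(\e.((d e) e)))) p) ((\b.(\c.b)) p)) ((\f.(\g.(\h.((f h) g)))) (\a.a)))
Step 4: ((((\d.(\e.((d e) e))) p) ((\b.(\c.b)) p)) ((\f.(\g.(\h.((f h) g)))) (\a.a)))
Step 5: (((\e.((p e) e)) ((\b.(\c.b)) p)) ((\f.(\g.(\h.((f h) g)))) (\a.a)))
Step 6: (((p ((\b.(\c.b)) p)) ((\b.(\c.b)) p)) ((\f.(\g.(\h.((f h) g)))) (\a.a)))
Step 7: (((p (\c.p)) ((\b.(\c.b)) p)) ((\f.(\g.(\h.((f h) g)))) (\a.a)))
Step 8: (((p (\c.p)) (\c.p)) ((\f.(\g.(\h.((f h) g)))) (\a.a)))
Step 9: (((p (\c.p)) (\c.p)) (\g.(\h.(((\a.a) h) g))))
Step 10: (((p (\c.p)) (\c.p)) (\g.(\h.(h g))))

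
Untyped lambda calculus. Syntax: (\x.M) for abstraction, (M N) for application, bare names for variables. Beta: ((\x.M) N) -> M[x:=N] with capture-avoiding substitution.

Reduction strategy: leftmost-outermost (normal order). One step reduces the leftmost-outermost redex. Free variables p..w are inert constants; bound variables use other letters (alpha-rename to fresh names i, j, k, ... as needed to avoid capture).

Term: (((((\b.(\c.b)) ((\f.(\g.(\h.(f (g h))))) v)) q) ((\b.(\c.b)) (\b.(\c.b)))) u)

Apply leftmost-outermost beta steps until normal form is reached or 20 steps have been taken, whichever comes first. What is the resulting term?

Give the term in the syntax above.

Answer: (v (\b.(\c.b)))

Derivation:
Step 0: (((((\b.(\c.b)) ((\f.(\g.(\h.(f (g h))))) v)) q) ((\b.(\c.b)) (\b.(\c.b)))) u)
Step 1: ((((\c.((\f.(\g.(\h.(f (g h))))) v)) q) ((\b.(\c.b)) (\b.(\c.b)))) u)
Step 2: ((((\f.(\g.(\h.(f (g h))))) v) ((\b.(\c.b)) (\b.(\c.b)))) u)
Step 3: (((\g.(\h.(v (g h)))) ((\b.(\c.b)) (\b.(\c.b)))) u)
Step 4: ((\h.(v (((\b.(\c.b)) (\b.(\c.b))) h))) u)
Step 5: (v (((\b.(\c.b)) (\b.(\c.b))) u))
Step 6: (v ((\c.(\b.(\c.b))) u))
Step 7: (v (\b.(\c.b)))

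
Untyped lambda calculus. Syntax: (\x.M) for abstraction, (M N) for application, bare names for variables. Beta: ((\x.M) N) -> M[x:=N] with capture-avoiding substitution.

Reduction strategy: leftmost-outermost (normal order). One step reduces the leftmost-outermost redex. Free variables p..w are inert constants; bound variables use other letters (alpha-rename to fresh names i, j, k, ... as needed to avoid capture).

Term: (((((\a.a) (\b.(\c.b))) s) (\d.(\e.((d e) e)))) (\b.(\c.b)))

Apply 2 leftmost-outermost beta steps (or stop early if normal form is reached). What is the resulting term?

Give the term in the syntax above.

Answer: (((\c.s) (\d.(\e.((d e) e)))) (\b.(\c.b)))

Derivation:
Step 0: (((((\a.a) (\b.(\c.b))) s) (\d.(\e.((d e) e)))) (\b.(\c.b)))
Step 1: ((((\b.(\c.b)) s) (\d.(\e.((d e) e)))) (\b.(\c.b)))
Step 2: (((\c.s) (\d.(\e.((d e) e)))) (\b.(\c.b)))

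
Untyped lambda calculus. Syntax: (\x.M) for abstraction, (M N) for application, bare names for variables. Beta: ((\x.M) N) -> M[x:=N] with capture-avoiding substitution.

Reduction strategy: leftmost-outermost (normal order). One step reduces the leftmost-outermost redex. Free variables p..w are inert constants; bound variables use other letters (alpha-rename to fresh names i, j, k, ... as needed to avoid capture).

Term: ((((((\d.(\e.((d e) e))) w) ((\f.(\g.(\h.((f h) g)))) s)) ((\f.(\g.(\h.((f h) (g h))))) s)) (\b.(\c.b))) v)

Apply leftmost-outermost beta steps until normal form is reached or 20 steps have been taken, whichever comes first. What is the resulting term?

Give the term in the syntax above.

Step 0: ((((((\d.(\e.((d e) e))) w) ((\f.(\g.(\h.((f h) g)))) s)) ((\f.(\g.(\h.((f h) (g h))))) s)) (\b.(\c.b))) v)
Step 1: (((((\e.((w e) e)) ((\f.(\g.(\h.((f h) g)))) s)) ((\f.(\g.(\h.((f h) (g h))))) s)) (\b.(\c.b))) v)
Step 2: (((((w ((\f.(\g.(\h.((f h) g)))) s)) ((\f.(\g.(\h.((f h) g)))) s)) ((\f.(\g.(\h.((f h) (g h))))) s)) (\b.(\c.b))) v)
Step 3: (((((w (\g.(\h.((s h) g)))) ((\f.(\g.(\h.((f h) g)))) s)) ((\f.(\g.(\h.((f h) (g h))))) s)) (\b.(\c.b))) v)
Step 4: (((((w (\g.(\h.((s h) g)))) (\g.(\h.((s h) g)))) ((\f.(\g.(\h.((f h) (g h))))) s)) (\b.(\c.b))) v)
Step 5: (((((w (\g.(\h.((s h) g)))) (\g.(\h.((s h) g)))) (\g.(\h.((s h) (g h))))) (\b.(\c.b))) v)

Answer: (((((w (\g.(\h.((s h) g)))) (\g.(\h.((s h) g)))) (\g.(\h.((s h) (g h))))) (\b.(\c.b))) v)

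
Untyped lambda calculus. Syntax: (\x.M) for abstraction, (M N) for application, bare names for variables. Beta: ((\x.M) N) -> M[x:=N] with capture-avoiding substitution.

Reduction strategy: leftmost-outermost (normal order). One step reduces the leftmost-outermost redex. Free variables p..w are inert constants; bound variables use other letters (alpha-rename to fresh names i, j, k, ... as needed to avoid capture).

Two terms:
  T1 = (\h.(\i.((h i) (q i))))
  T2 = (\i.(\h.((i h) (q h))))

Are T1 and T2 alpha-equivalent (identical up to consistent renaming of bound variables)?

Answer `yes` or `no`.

Answer: yes

Derivation:
Term 1: (\h.(\i.((h i) (q i))))
Term 2: (\i.(\h.((i h) (q h))))
Alpha-equivalence: compare structure up to binder renaming.
Result: True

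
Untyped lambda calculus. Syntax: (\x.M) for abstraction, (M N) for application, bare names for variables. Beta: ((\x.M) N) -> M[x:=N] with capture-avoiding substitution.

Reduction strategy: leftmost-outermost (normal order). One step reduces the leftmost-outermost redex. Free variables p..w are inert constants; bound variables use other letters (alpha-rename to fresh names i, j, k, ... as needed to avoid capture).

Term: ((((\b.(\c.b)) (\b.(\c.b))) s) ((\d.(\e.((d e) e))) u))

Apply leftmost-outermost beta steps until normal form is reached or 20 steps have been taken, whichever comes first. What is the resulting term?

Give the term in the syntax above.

Answer: (\c.(\e.((u e) e)))

Derivation:
Step 0: ((((\b.(\c.b)) (\b.(\c.b))) s) ((\d.(\e.((d e) e))) u))
Step 1: (((\c.(\b.(\c.b))) s) ((\d.(\e.((d e) e))) u))
Step 2: ((\b.(\c.b)) ((\d.(\e.((d e) e))) u))
Step 3: (\c.((\d.(\e.((d e) e))) u))
Step 4: (\c.(\e.((u e) e)))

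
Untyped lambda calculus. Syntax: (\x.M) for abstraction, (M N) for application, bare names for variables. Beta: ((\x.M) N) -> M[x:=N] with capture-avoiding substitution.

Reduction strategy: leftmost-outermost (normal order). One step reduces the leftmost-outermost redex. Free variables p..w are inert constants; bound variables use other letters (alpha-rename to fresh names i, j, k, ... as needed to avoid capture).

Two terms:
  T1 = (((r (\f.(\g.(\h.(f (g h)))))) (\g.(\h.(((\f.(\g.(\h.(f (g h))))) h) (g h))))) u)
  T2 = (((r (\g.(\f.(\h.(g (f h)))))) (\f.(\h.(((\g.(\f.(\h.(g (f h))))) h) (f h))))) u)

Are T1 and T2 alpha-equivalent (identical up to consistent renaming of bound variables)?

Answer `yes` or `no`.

Term 1: (((r (\f.(\g.(\h.(f (g h)))))) (\g.(\h.(((\f.(\g.(\h.(f (g h))))) h) (g h))))) u)
Term 2: (((r (\g.(\f.(\h.(g (f h)))))) (\f.(\h.(((\g.(\f.(\h.(g (f h))))) h) (f h))))) u)
Alpha-equivalence: compare structure up to binder renaming.
Result: True

Answer: yes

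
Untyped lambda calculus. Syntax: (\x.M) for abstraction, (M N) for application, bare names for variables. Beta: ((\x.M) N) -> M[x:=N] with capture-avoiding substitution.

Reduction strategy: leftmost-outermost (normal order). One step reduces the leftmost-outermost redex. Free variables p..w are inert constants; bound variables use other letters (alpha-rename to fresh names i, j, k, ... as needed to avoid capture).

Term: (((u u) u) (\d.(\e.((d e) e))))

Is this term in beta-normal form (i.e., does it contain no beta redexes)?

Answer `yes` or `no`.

Answer: yes

Derivation:
Term: (((u u) u) (\d.(\e.((d e) e))))
No beta redexes found.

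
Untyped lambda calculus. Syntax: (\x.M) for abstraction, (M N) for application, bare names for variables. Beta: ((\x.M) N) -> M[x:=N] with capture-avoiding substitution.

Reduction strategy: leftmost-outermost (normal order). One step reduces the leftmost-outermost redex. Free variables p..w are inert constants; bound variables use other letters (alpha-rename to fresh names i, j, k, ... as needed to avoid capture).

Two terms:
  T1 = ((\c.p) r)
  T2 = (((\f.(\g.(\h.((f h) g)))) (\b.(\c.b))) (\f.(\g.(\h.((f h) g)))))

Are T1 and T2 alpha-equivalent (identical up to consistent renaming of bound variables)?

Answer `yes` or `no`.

Term 1: ((\c.p) r)
Term 2: (((\f.(\g.(\h.((f h) g)))) (\b.(\c.b))) (\f.(\g.(\h.((f h) g)))))
Alpha-equivalence: compare structure up to binder renaming.
Result: False

Answer: no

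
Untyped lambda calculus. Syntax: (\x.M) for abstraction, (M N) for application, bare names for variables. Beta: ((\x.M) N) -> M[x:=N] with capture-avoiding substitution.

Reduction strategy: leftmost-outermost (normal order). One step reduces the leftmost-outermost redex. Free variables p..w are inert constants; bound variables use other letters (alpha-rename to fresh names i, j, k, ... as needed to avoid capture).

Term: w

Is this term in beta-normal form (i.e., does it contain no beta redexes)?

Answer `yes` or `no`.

Answer: yes

Derivation:
Term: w
No beta redexes found.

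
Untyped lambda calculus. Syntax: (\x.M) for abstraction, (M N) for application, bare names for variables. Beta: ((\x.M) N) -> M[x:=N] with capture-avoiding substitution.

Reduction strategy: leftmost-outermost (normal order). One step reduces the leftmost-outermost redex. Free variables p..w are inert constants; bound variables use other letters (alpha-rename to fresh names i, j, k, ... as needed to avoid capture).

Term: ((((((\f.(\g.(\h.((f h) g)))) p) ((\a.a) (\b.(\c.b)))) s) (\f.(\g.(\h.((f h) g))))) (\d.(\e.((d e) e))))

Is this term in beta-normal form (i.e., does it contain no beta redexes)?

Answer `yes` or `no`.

Answer: no

Derivation:
Term: ((((((\f.(\g.(\h.((f h) g)))) p) ((\a.a) (\b.(\c.b)))) s) (\f.(\g.(\h.((f h) g))))) (\d.(\e.((d e) e))))
Found 2 beta redex(es).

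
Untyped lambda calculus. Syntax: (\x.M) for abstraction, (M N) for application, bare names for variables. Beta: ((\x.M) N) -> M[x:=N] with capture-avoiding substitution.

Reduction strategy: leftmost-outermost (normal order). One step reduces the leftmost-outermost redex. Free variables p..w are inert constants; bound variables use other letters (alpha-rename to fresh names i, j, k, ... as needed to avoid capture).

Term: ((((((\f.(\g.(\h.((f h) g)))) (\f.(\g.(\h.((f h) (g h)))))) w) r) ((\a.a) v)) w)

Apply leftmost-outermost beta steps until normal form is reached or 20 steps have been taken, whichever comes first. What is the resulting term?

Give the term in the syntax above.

Step 0: ((((((\f.(\g.(\h.((f h) g)))) (\f.(\g.(\h.((f h) (g h)))))) w) r) ((\a.a) v)) w)
Step 1: (((((\g.(\h.(((\f.(\g.(\h.((f h) (g h))))) h) g))) w) r) ((\a.a) v)) w)
Step 2: ((((\h.(((\f.(\g.(\h.((f h) (g h))))) h) w)) r) ((\a.a) v)) w)
Step 3: (((((\f.(\g.(\h.((f h) (g h))))) r) w) ((\a.a) v)) w)
Step 4: ((((\g.(\h.((r h) (g h)))) w) ((\a.a) v)) w)
Step 5: (((\h.((r h) (w h))) ((\a.a) v)) w)
Step 6: (((r ((\a.a) v)) (w ((\a.a) v))) w)
Step 7: (((r v) (w ((\a.a) v))) w)
Step 8: (((r v) (w v)) w)

Answer: (((r v) (w v)) w)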